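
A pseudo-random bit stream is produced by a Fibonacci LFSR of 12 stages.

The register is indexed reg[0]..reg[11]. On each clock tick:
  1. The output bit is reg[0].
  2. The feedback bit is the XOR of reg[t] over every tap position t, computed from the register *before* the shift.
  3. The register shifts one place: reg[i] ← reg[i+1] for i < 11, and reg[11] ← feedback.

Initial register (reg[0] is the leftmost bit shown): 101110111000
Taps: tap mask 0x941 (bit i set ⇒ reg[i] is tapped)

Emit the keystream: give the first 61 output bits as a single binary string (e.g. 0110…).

1011101110001001111111110001110001111010111111010000110111010

tick  register→output (feedback)
  0  101110111000→1 (1)
  1  011101110001→0 (0)
  2  111011100010→1 (0)
  3  110111000100→1 (1)
  4  101110001001→1 (1)
  5  011100010011→0 (1)
  6  111000100111→1 (1)
  7  110001001111→1 (1)
  8  100010011111→1 (1)
  9  000100111111→0 (1)
 10  001001111111→0 (1)
 11  010011111111→0 (1)
 12  100111111111→1 (0)
 13  001111111110→0 (0)
 14  011111111100→0 (0)
 15  111111111000→1 (1)
 16  111111110001→1 (1)
 17  111111100011→1 (1)
 18  111111000111→1 (0)
 19  111110001110→1 (0)
 20  111100011100→1 (0)
 21  111000111000→1 (1)
 22  110001110001→1 (1)
 23  100011100011→1 (1)
 24  000111000111→0 (1)
 25  001110001111→0 (0)
 26  011100011110→0 (1)
 27  111000111101→1 (0)
 28  110001111010→1 (1)
 29  100011110101→1 (1)
 30  000111101011→0 (1)
 31  001111010111→0 (1)
 32  011110101111→0 (1)
 33  111101011111→1 (1)
 34  111010111111→1 (0)
 35  110101111110→1 (1)
 36  101011111101→1 (0)
 37  010111111010→0 (0)
 38  101111110100→1 (0)
 39  011111101000→0 (0)
 40  111111010000→1 (1)
 41  111110100001→1 (1)
 42  111101000011→1 (0)
 43  111010000110→1 (1)
 44  110100001101→1 (1)
 45  101000011011→1 (1)
 46  010000110111→0 (0)
 47  100001101110→1 (1)
 48  000011011101→0 (0)
 49  000110111010→0 (0)
 50  001101110100→0 (1)
 51  011011101001→0 (1)
 52  110111010011→1 (0)
 53  101110100110→1 (0)
 54  011101001100→0 (1)
 55  111010011001→1 (1)
 56  110100110011→1 (1)
 57  101001100111→1 (1)
 58  010011001111→0 (0)
 59  100110011110→1 (0)
 60  001100111100→0 (0)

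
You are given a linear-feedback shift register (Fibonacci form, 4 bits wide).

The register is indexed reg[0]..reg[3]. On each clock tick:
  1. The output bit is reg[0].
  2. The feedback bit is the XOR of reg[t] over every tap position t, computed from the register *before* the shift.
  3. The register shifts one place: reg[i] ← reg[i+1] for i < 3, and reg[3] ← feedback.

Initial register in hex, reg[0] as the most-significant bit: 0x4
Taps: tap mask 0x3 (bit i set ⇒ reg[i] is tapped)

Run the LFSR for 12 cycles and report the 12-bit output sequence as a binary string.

step | reg (before) | out | fb
   0 | 0100 | 0 | 1
   1 | 1001 | 1 | 1
   2 | 0011 | 0 | 0
   3 | 0110 | 0 | 1
   4 | 1101 | 1 | 0
   5 | 1010 | 1 | 1
   6 | 0101 | 0 | 1
   7 | 1011 | 1 | 1
   8 | 0111 | 0 | 1
   9 | 1111 | 1 | 0
  10 | 1110 | 1 | 0
  11 | 1100 | 1 | 0

010011010111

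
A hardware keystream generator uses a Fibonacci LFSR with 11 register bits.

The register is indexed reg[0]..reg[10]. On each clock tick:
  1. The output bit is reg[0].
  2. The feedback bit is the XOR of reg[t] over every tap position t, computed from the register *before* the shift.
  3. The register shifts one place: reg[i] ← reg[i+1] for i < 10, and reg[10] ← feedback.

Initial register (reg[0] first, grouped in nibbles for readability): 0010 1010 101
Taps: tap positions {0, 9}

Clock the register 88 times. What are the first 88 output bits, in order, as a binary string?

tick  register→output (feedback)
  0  00101010101→0 (0)
  1  01010101010→0 (1)
  2  10101010101→1 (1)
  3  01010101011→0 (1)
  4  10101010111→1 (0)
  5  01010101110→0 (1)
  6  10101011101→1 (1)
  7  01010111011→0 (1)
  8  10101110111→1 (0)
  9  01011101110→0 (1)
 10  10111011101→1 (1)
 11  01110111011→0 (1)
 12  11101110111→1 (0)
 13  11011101110→1 (0)
 14  10111011100→1 (1)
 15  01110111001→0 (0)
 16  11101110010→1 (0)
 17  11011100100→1 (1)
 18  10111001001→1 (1)
 19  01110010011→0 (1)
 20  11100100111→1 (0)
 21  11001001110→1 (0)
 22  10010011100→1 (1)
 23  00100111001→0 (0)
 24  01001110010→0 (1)
 25  10011100101→1 (1)
 26  00111001011→0 (1)
 27  01110010111→0 (1)
 28  11100101111→1 (0)
 29  11001011110→1 (0)
 30  10010111100→1 (1)
 31  00101111001→0 (0)
 32  01011110010→0 (1)
 33  10111100101→1 (1)
 34  01111001011→0 (1)
 35  11110010111→1 (0)
 36  11100101110→1 (0)
 37  11001011100→1 (1)
 38  10010111001→1 (1)
 39  00101110011→0 (1)
 40  01011100111→0 (1)
 41  10111001111→1 (0)
 42  01110011110→0 (1)
 43  11100111101→1 (1)
 44  11001111011→1 (0)
 45  10011110110→1 (0)
 46  00111101100→0 (0)
 47  01111011000→0 (0)
 48  11110110000→1 (1)
 49  11101100001→1 (1)
 50  11011000011→1 (0)
 51  10110000110→1 (0)
 52  01100001100→0 (0)
 53  11000011000→1 (1)
 54  10000110001→1 (1)
 55  00001100011→0 (1)
 56  00011000111→0 (1)
 57  00110001111→0 (1)
 58  01100011111→0 (1)
 59  11000111111→1 (0)
 60  10001111110→1 (0)
 61  00011111100→0 (0)
 62  00111111000→0 (0)
 63  01111110000→0 (0)
 64  11111100000→1 (1)
 65  11111000001→1 (1)
 66  11110000011→1 (0)
 67  11100000110→1 (0)
 68  11000001100→1 (1)
 69  10000011001→1 (1)
 70  00000110011→0 (1)
 71  00001100111→0 (1)
 72  00011001111→0 (1)
 73  00110011111→0 (1)
 74  01100111111→0 (1)
 75  11001111111→1 (0)
 76  10011111110→1 (0)
 77  00111111100→0 (0)
 78  01111111000→0 (0)
 79  11111110000→1 (1)
 80  11111100001→1 (1)
 81  11111000011→1 (0)
 82  11110000110→1 (0)
 83  11100001100→1 (1)
 84  11000011001→1 (1)
 85  10000110011→1 (0)
 86  00001100110→0 (1)
 87  00011001101→0 (0)

0010101010101110111011100100111001011110010111001111011000011000111111000001100111111100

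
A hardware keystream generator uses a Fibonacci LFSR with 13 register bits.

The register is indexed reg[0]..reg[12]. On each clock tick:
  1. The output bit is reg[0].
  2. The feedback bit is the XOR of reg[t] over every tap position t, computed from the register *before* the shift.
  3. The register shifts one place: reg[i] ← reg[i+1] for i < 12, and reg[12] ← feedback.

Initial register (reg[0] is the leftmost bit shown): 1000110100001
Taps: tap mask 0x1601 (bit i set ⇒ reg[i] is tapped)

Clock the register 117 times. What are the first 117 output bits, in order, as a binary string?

100011010000100101100011111100111001100111010010110100010011110010011101000110111100100110100000011110010010011001000

tick  register→output (feedback)
  0  1000110100001→1 (0)
  1  0001101000010→0 (0)
  2  0011010000100→0 (1)
  3  0110100001001→0 (0)
  4  1101000010010→1 (1)
  5  1010000100101→1 (1)
  6  0100001001011→0 (0)
  7  1000010010110→1 (0)
  8  0000100101100→0 (0)
  9  0001001011000→0 (1)
 10  0010010110001→0 (1)
 11  0100101100011→0 (1)
 12  1001011000111→1 (1)
 13  0010110001111→0 (1)
 14  0101100011111→0 (1)
 15  1011000111111→1 (0)
 16  0110001111110→0 (0)
 17  1100011111100→1 (1)
 18  1000111111001→1 (1)
 19  0001111110011→0 (1)
 20  0011111100111→0 (0)
 21  0111111001110→0 (0)
 22  1111110011100→1 (1)
 23  1111100111001→1 (1)
 24  1111001110011→1 (0)
 25  1110011100110→1 (0)
 26  1100111001100→1 (1)
 27  1001110011001→1 (1)
 28  0011100110011→0 (1)
 29  0111001100111→0 (0)
 30  1110011001110→1 (1)
 31  1100110011101→1 (0)
 32  1001100111010→1 (0)
 33  0011001110100→0 (1)
 34  0110011101001→0 (0)
 35  1100111010010→1 (1)
 36  1001110100101→1 (1)
 37  0011101001011→0 (0)
 38  0111010010110→0 (1)
 39  1110100101101→1 (0)
 40  1101001011010→1 (0)
 41  1010010110100→1 (0)
 42  0100101101000→0 (1)
 43  1001011010001→1 (0)
 44  0010110100010→0 (0)
 45  0101101000100→0 (1)
 46  1011010001001→1 (1)
 47  0110100010011→0 (1)
 48  1101000100111→1 (1)
 49  1010001001111→1 (0)
 50  0100010011110→0 (0)
 51  1000100111100→1 (1)
 52  0001001111001→0 (0)
 53  0010011110010→0 (0)
 54  0100111100100→0 (1)
 55  1001111001001→1 (1)
 56  0011110010011→0 (1)
 57  0111100100111→0 (0)
 58  1111001001110→1 (1)
 59  1110010011101→1 (0)
 60  1100100111010→1 (0)
 61  1001001110100→1 (0)
 62  0010011101000→0 (1)
 63  0100111010001→0 (1)
 64  1001110100011→1 (0)
 65  0011101000110→0 (1)
 66  0111010001101→0 (1)
 67  1110100011011→1 (1)
 68  1101000110111→1 (1)
 69  1010001101111→1 (0)
 70  0100011011110→0 (0)
 71  1000110111100→1 (1)
 72  0001101111001→0 (0)
 73  0011011110010→0 (0)
 74  0110111100100→0 (1)
 75  1101111001001→1 (1)
 76  1011110010011→1 (0)
 77  0111100100110→0 (1)
 78  1111001001101→1 (0)
 79  1110010011010→1 (0)
 80  1100100110100→1 (0)
 81  1001001101000→1 (0)
 82  0010011010000→0 (0)
 83  0100110100000→0 (0)
 84  1001101000000→1 (1)
 85  0011010000001→0 (1)
 86  0110100000011→0 (1)
 87  1101000000111→1 (1)
 88  1010000001111→1 (0)
 89  0100000011110→0 (0)
 90  1000000111100→1 (1)
 91  0000001111001→0 (0)
 92  0000011110010→0 (0)
 93  0000111100100→0 (1)
 94  0001111001001→0 (0)
 95  0011110010010→0 (0)
 96  0111100100100→0 (1)
 97  1111001001001→1 (1)
 98  1110010010011→1 (0)
 99  1100100100110→1 (0)
100  1001001001100→1 (1)
101  0010010011001→0 (0)
102  0100100110010→0 (0)
103  1001001100100→1 (0)
104  0010011001000→0 (1)
105  0100110010001→0 (1)
106  1001100100011→1 (0)
107  0011001000110→0 (1)
108  0110010001101→0 (1)
109  1100100011011→1 (1)
110  1001000110111→1 (1)
111  0010001101111→0 (1)
112  0100011011111→0 (1)
113  1000110111111→1 (0)
114  0001101111110→0 (0)
115  0011011111100→0 (0)
116  0110111111000→0 (1)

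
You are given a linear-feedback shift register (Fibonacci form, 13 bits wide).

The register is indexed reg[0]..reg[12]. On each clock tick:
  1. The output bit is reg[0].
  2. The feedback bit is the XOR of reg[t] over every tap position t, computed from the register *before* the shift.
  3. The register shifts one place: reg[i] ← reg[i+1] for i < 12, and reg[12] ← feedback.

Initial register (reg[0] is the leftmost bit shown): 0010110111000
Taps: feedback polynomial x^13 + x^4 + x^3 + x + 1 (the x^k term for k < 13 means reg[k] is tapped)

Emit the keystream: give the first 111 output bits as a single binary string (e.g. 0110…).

001011011100011000100000110010110101110110010110100110110011011000111100010000110001011101100111101001110111110

k : reg_k → out_k, fb_k
0: 0010110111000 → 0, fb=1
1: 0101101110001 → 0, fb=1
2: 1011011100011 → 1, fb=0
3: 0110111000110 → 0, fb=0
4: 1101110001100 → 1, fb=0
5: 1011100011000 → 1, fb=1
6: 0111000110001 → 0, fb=0
7: 1110001100010 → 1, fb=0
8: 1100011000100 → 1, fb=0
9: 1000110001000 → 1, fb=0
10: 0001100010000 → 0, fb=0
11: 0011000100000 → 0, fb=1
12: 0110001000001 → 0, fb=1
13: 1100010000011 → 1, fb=0
14: 1000100000110 → 1, fb=0
15: 0001000001100 → 0, fb=1
16: 0010000011001 → 0, fb=0
17: 0100000110010 → 0, fb=1
18: 1000001100101 → 1, fb=1
19: 0000011001011 → 0, fb=0
20: 0000110010110 → 0, fb=1
21: 0001100101101 → 0, fb=0
22: 0011001011010 → 0, fb=1
23: 0110010110101 → 0, fb=1
24: 1100101101011 → 1, fb=1
25: 1001011010111 → 1, fb=0
26: 0010110101110 → 0, fb=1
27: 0101101011101 → 0, fb=1
28: 1011010111011 → 1, fb=0
29: 0110101110110 → 0, fb=0
30: 1101011101100 → 1, fb=1
31: 1010111011001 → 1, fb=0
32: 0101110110010 → 0, fb=1
33: 1011101100101 → 1, fb=1
34: 0111011001011 → 0, fb=0
35: 1110110010110 → 1, fb=1
36: 1101100101101 → 1, fb=0
37: 1011001011010 → 1, fb=0
38: 0110010110100 → 0, fb=1
39: 1100101101001 → 1, fb=1
40: 1001011010011 → 1, fb=0
41: 0010110100110 → 0, fb=1
42: 0101101001101 → 0, fb=1
43: 1011010011011 → 1, fb=0
44: 0110100110110 → 0, fb=0
45: 1101001101100 → 1, fb=1
46: 1010011011001 → 1, fb=1
47: 0100110110011 → 0, fb=0
48: 1001101100110 → 1, fb=1
49: 0011011001101 → 0, fb=1
50: 0110110011011 → 0, fb=0
51: 1101100110110 → 1, fb=0
52: 1011001101100 → 1, fb=0
53: 0110011011000 → 0, fb=1
54: 1100110110001 → 1, fb=1
55: 1001101100011 → 1, fb=1
56: 0011011000111 → 0, fb=1
57: 0110110001111 → 0, fb=0
58: 1101100011110 → 1, fb=0
59: 1011000111100 → 1, fb=0
60: 0110001111000 → 0, fb=1
61: 1100011110001 → 1, fb=0
62: 1000111100010 → 1, fb=0
63: 0001111000100 → 0, fb=0
64: 0011110001000 → 0, fb=0
65: 0111100010000 → 0, fb=1
66: 1111000100001 → 1, fb=1
67: 1110001000011 → 1, fb=0
68: 1100010000110 → 1, fb=0
69: 1000100001100 → 1, fb=0
70: 0001000011000 → 0, fb=1
71: 0010000110001 → 0, fb=0
72: 0100001100010 → 0, fb=1
73: 1000011000101 → 1, fb=1
74: 0000110001011 → 0, fb=1
75: 0001100010111 → 0, fb=0
76: 0011000101110 → 0, fb=1
77: 0110001011101 → 0, fb=1
78: 1100010111011 → 1, fb=0
79: 1000101110110 → 1, fb=0
80: 0001011101100 → 0, fb=1
81: 0010111011001 → 0, fb=1
82: 0101110110011 → 0, fb=1
83: 1011101100111 → 1, fb=1
84: 0111011001111 → 0, fb=0
85: 1110110011110 → 1, fb=1
86: 1101100111101 → 1, fb=0
87: 1011001111010 → 1, fb=0
88: 0110011110100 → 0, fb=1
89: 1100111101001 → 1, fb=1
90: 1001111010011 → 1, fb=1
91: 0011110100111 → 0, fb=0
92: 0111101001110 → 0, fb=1
93: 1111010011101 → 1, fb=1
94: 1110100111011 → 1, fb=1
95: 1101001110111 → 1, fb=1
96: 1010011101111 → 1, fb=1
97: 0100111011111 → 0, fb=0
98: 1001110111110 → 1, fb=1
99: 0011101111101 → 0, fb=0
100: 0111011111010 → 0, fb=0
101: 1110111110100 → 1, fb=1
102: 1101111101001 → 1, fb=0
103: 1011111010010 → 1, fb=1
104: 0111110100101 → 0, fb=1
105: 1111101001011 → 1, fb=0
106: 1111010010110 → 1, fb=1
107: 1110100101101 → 1, fb=1
108: 1101001011011 → 1, fb=1
109: 1010010110111 → 1, fb=1
110: 0100101101111 → 0, fb=0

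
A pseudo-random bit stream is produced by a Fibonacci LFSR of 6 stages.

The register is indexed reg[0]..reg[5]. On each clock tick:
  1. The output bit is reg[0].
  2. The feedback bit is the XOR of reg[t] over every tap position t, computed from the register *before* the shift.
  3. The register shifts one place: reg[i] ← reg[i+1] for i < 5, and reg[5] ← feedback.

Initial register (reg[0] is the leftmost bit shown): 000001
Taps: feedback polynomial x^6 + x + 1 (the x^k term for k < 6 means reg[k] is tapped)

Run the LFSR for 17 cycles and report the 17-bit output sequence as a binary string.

step | reg (before) | out | fb
   0 | 000001 | 0 | 0
   1 | 000010 | 0 | 0
   2 | 000100 | 0 | 0
   3 | 001000 | 0 | 0
   4 | 010000 | 0 | 1
   5 | 100001 | 1 | 1
   6 | 000011 | 0 | 0
   7 | 000110 | 0 | 0
   8 | 001100 | 0 | 0
   9 | 011000 | 0 | 1
  10 | 110001 | 1 | 0
  11 | 100010 | 1 | 1
  12 | 000101 | 0 | 0
  13 | 001010 | 0 | 0
  14 | 010100 | 0 | 1
  15 | 101001 | 1 | 1
  16 | 010011 | 0 | 1

00000100001100010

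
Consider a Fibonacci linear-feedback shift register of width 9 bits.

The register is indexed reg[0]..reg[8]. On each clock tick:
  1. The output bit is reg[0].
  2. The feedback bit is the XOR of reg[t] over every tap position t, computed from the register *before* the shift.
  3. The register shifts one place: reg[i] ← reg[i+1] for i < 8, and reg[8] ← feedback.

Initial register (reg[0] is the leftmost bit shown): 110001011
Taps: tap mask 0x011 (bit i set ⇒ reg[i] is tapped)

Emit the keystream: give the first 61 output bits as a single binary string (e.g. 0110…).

tick  register→output (feedback)
  0  110001011→1 (1)
  1  100010111→1 (0)
  2  000101110→0 (0)
  3  001011100→0 (1)
  4  010111001→0 (1)
  5  101110011→1 (0)
  6  011100110→0 (0)
  7  111001100→1 (1)
  8  110011001→1 (0)
  9  100110010→1 (0)
 10  001100100→0 (0)
 11  011001000→0 (0)
 12  110010000→1 (0)
 13  100100000→1 (1)
 14  001000001→0 (0)
 15  010000010→0 (0)
 16  100000100→1 (1)
 17  000001001→0 (0)
 18  000010010→0 (1)
 19  000100101→0 (0)
 20  001001010→0 (0)
 21  010010100→0 (1)
 22  100101001→1 (1)
 23  001010011→0 (1)
 24  010100111→0 (0)
 25  101001110→1 (1)
 26  010011101→0 (1)
 27  100111011→1 (0)
 28  001110110→0 (1)
 29  011101101→0 (0)
 30  111011010→1 (0)
 31  110110100→1 (0)
 32  101101000→1 (1)
 33  011010001→0 (1)
 34  110100011→1 (1)
 35  101000111→1 (1)
 36  010001111→0 (0)
 37  100011110→1 (0)
 38  000111100→0 (1)
 39  001111001→0 (1)
 40  011110011→0 (1)
 41  111100111→1 (1)
 42  111001111→1 (1)
 43  110011111→1 (0)
 44  100111110→1 (0)
 45  001111100→0 (1)
 46  011111001→0 (1)
 47  111110011→1 (0)
 48  111100110→1 (1)
 49  111001101→1 (1)
 50  110011011→1 (0)
 51  100110110→1 (0)
 52  001101100→0 (0)
 53  011011000→0 (1)
 54  110110001→1 (0)
 55  101100010→1 (1)
 56  011000101→0 (0)
 57  110001010→1 (1)
 58  100010101→1 (0)
 59  000101010→0 (0)
 60  001010100→0 (1)

1100010111001100100000100101001110110100011110011111001101100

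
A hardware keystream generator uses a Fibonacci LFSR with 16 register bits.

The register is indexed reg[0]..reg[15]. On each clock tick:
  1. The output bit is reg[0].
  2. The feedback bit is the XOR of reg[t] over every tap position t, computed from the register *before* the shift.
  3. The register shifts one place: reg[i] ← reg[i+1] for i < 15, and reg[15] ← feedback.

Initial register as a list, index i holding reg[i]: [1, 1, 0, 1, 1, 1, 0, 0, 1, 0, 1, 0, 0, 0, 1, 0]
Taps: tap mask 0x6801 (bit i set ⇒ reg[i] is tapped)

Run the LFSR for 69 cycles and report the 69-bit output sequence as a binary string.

step | reg (before) | out | fb
   0 | 1101110010100010 | 1 | 0
   1 | 1011100101000100 | 1 | 0
   2 | 0111001010001000 | 0 | 0
   3 | 1110010100010000 | 1 | 0
   4 | 1100101000100000 | 1 | 1
   5 | 1001010001000001 | 1 | 1
   6 | 0010100010000011 | 0 | 1
   7 | 0101000100000111 | 0 | 0
   8 | 1010001000001110 | 1 | 1
   9 | 0100010000011101 | 0 | 0
  10 | 1000100000111010 | 1 | 1
  11 | 0001000001110101 | 0 | 0
  12 | 0010000011101010 | 0 | 1
  13 | 0100000111010101 | 0 | 0
  14 | 1000001110101010 | 1 | 0
  15 | 0000011101010100 | 0 | 0
  16 | 0000111010101000 | 0 | 0
  17 | 0001110101010000 | 0 | 1
  18 | 0011101010100001 | 0 | 0
  19 | 0111010101000010 | 0 | 1
  20 | 1110101010000101 | 1 | 0
  21 | 1101010100001010 | 1 | 0
  22 | 1010101000010100 | 1 | 1
  23 | 0101010000101001 | 0 | 0
  24 | 1010100001010010 | 1 | 1
  25 | 0101000010100101 | 0 | 1
  26 | 1010000101001011 | 1 | 0
  27 | 0100001010010110 | 0 | 1
  28 | 1000010100101101 | 1 | 0
  29 | 0000101001011010 | 0 | 0
  30 | 0001010010110100 | 0 | 0
  31 | 0010100101101000 | 0 | 0
  32 | 0101001011010000 | 0 | 1
  33 | 1010010110100001 | 1 | 1
  34 | 0100101101000011 | 0 | 1
  35 | 1001011010000111 | 1 | 1
  36 | 0010110100001111 | 0 | 0
  37 | 0101101000011110 | 0 | 1
  38 | 1011010000111101 | 1 | 1
  39 | 0110100001111011 | 0 | 0
  40 | 1101000011110110 | 1 | 0
  41 | 1010000111101100 | 1 | 0
  42 | 0100001111011000 | 0 | 1
  43 | 1000011110110001 | 1 | 0
  44 | 0000111101100010 | 0 | 1
  45 | 0001111011000101 | 0 | 1
  46 | 0011110110001011 | 0 | 1
  47 | 0111101100010111 | 0 | 1
  48 | 1111011000101111 | 1 | 1
  49 | 1110110001011111 | 1 | 0
  50 | 1101100010111110 | 1 | 0
  51 | 1011000101111100 | 1 | 1
  52 | 0110001011111001 | 0 | 1
  53 | 1100010111110011 | 1 | 1
  54 | 1000101111100111 | 1 | 1
  55 | 0001011111001111 | 0 | 0
  56 | 0010111110011110 | 0 | 1
  57 | 0101111100111101 | 0 | 0
  58 | 1011111001111010 | 1 | 1
  59 | 0111110011110101 | 0 | 0
  60 | 1111100111101010 | 1 | 0
  61 | 1111001111010100 | 1 | 1
  62 | 1110011110101001 | 1 | 1
  63 | 1100111101010011 | 1 | 1
  64 | 1001111010100111 | 1 | 1
  65 | 0011110101001111 | 0 | 0
  66 | 0111101010011110 | 0 | 1
  67 | 1111010100111101 | 1 | 1
  68 | 1110101001111011 | 1 | 1

110111001010001000001110101010000101001011010000111101100010111110011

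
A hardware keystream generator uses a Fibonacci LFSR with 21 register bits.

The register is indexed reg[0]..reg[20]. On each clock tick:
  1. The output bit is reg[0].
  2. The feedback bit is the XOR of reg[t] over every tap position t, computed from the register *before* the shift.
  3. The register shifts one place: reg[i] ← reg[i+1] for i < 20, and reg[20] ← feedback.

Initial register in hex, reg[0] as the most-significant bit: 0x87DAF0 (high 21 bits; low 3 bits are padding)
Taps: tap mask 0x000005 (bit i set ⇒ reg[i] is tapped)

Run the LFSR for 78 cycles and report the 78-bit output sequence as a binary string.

step | reg (before) | out | fb
   0 | 100001111101101011110 | 1 | 1
   1 | 000011111011010111101 | 0 | 0
   2 | 000111110110101111010 | 0 | 0
   3 | 001111101101011110100 | 0 | 1
   4 | 011111011010111101001 | 0 | 1
   5 | 111110110101111010011 | 1 | 0
   6 | 111101101011110100110 | 1 | 0
   7 | 111011010111101001100 | 1 | 0
   8 | 110110101111010011000 | 1 | 1
   9 | 101101011110100110001 | 1 | 0
  10 | 011010111101001100010 | 0 | 1
  11 | 110101111010011000101 | 1 | 1
  12 | 101011110100110001011 | 1 | 0
  13 | 010111101001100010110 | 0 | 0
  14 | 101111010011000101100 | 1 | 0
  15 | 011110100110001011000 | 0 | 1
  16 | 111101001100010110001 | 1 | 0
  17 | 111010011000101100010 | 1 | 0
  18 | 110100110001011000100 | 1 | 1
  19 | 101001100010110001001 | 1 | 0
  20 | 010011000101100010010 | 0 | 0
  21 | 100110001011000100100 | 1 | 1
  22 | 001100010110001001001 | 0 | 1
  23 | 011000101100010010011 | 0 | 1
  24 | 110001011000100100111 | 1 | 1
  25 | 100010110001001001111 | 1 | 1
  26 | 000101100010010011111 | 0 | 0
  27 | 001011000100100111110 | 0 | 1
  28 | 010110001001001111101 | 0 | 0
  29 | 101100010010011111010 | 1 | 0
  30 | 011000100100111110100 | 0 | 1
  31 | 110001001001111101001 | 1 | 1
  32 | 100010010011111010011 | 1 | 1
  33 | 000100100111110100111 | 0 | 0
  34 | 001001001111101001110 | 0 | 1
  35 | 010010011111010011101 | 0 | 0
  36 | 100100111110100111010 | 1 | 1
  37 | 001001111101001110101 | 0 | 1
  38 | 010011111010011101011 | 0 | 0
  39 | 100111110100111010110 | 1 | 1
  40 | 001111101001110101101 | 0 | 1
  41 | 011111010011101011011 | 0 | 1
  42 | 111110100111010110111 | 1 | 0
  43 | 111101001110101101110 | 1 | 0
  44 | 111010011101011011100 | 1 | 0
  45 | 110100111010110111000 | 1 | 1
  46 | 101001110101101110001 | 1 | 0
  47 | 010011101011011100010 | 0 | 0
  48 | 100111010110111000100 | 1 | 1
  49 | 001110101101110001001 | 0 | 1
  50 | 011101011011100010011 | 0 | 1
  51 | 111010110111000100111 | 1 | 0
  52 | 110101101110001001110 | 1 | 1
  53 | 101011011100010011101 | 1 | 0
  54 | 010110111000100111010 | 0 | 0
  55 | 101101110001001110100 | 1 | 0
  56 | 011011100010011101000 | 0 | 1
  57 | 110111000100111010001 | 1 | 1
  58 | 101110001001110100011 | 1 | 0
  59 | 011100010011101000110 | 0 | 1
  60 | 111000100111010001101 | 1 | 0
  61 | 110001001110100011010 | 1 | 1
  62 | 100010011101000110101 | 1 | 1
  63 | 000100111010001101011 | 0 | 0
  64 | 001001110100011010110 | 0 | 1
  65 | 010011101000110101101 | 0 | 0
  66 | 100111010001101011010 | 1 | 1
  67 | 001110100011010110101 | 0 | 1
  68 | 011101000110101101011 | 0 | 1
  69 | 111010001101011010111 | 1 | 0
  70 | 110100011010110101110 | 1 | 1
  71 | 101000110101101011101 | 1 | 0
  72 | 010001101011010111010 | 0 | 0
  73 | 100011010110101110100 | 1 | 1
  74 | 000110101101011101001 | 0 | 0
  75 | 001101011010111010010 | 0 | 1
  76 | 011010110101110100101 | 0 | 1
  77 | 110101101011101001011 | 1 | 1

100001111101101011110100110001011000100100111110100111010110111000100111010001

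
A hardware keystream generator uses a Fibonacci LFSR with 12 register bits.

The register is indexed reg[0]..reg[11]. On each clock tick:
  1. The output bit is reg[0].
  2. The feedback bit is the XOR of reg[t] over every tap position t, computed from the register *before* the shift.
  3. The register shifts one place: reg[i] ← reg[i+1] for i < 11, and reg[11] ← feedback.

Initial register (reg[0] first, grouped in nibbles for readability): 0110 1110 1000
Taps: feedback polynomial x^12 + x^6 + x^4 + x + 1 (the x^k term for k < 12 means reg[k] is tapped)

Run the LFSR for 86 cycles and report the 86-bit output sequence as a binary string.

step | reg (before) | out | fb
   0 | 011011101000 | 0 | 1
   1 | 110111010001 | 1 | 1
   2 | 101110100011 | 1 | 1
   3 | 011101000111 | 0 | 1
   4 | 111010001111 | 1 | 1
   5 | 110100011111 | 1 | 0
   6 | 101000111110 | 1 | 0
   7 | 010001111100 | 0 | 0
   8 | 100011111000 | 1 | 1
   9 | 000111110001 | 0 | 0
  10 | 001111100010 | 0 | 0
  11 | 011111000100 | 0 | 0
  12 | 111110001000 | 1 | 1
  13 | 111100010001 | 1 | 0
  14 | 111000100010 | 1 | 1
  15 | 110001000101 | 1 | 0
  16 | 100010001010 | 1 | 0
  17 | 000100010100 | 0 | 0
  18 | 001000101000 | 0 | 1
  19 | 010001010001 | 0 | 1
  20 | 100010100011 | 1 | 1
  21 | 000101000111 | 0 | 0
  22 | 001010001110 | 0 | 1
  23 | 010100011101 | 0 | 1
  24 | 101000111011 | 1 | 0
  25 | 010001110110 | 0 | 0
  26 | 100011101100 | 1 | 1
  27 | 000111011001 | 0 | 1
  28 | 001110110011 | 0 | 0
  29 | 011101100110 | 0 | 0
  30 | 111011001100 | 1 | 1
  31 | 110110011001 | 1 | 1
  32 | 101100110011 | 1 | 0
  33 | 011001100110 | 0 | 0
  34 | 110011001100 | 1 | 1
  35 | 100110011001 | 1 | 0
  36 | 001100110010 | 0 | 1
  37 | 011001100101 | 0 | 0
  38 | 110011001010 | 1 | 1
  39 | 100110010101 | 1 | 0
  40 | 001100101010 | 0 | 1
  41 | 011001010101 | 0 | 1
  42 | 110010101011 | 1 | 0
  43 | 100101010110 | 1 | 1
  44 | 001010101101 | 0 | 0
  45 | 010101011010 | 0 | 1
  46 | 101010110101 | 1 | 1
  47 | 010101101011 | 0 | 0
  48 | 101011010110 | 1 | 0
  49 | 010110101100 | 0 | 1
  50 | 101101011001 | 1 | 1
  51 | 011010110011 | 0 | 1
  52 | 110101100111 | 1 | 1
  53 | 101011001111 | 1 | 0
  54 | 010110011110 | 0 | 0
  55 | 101100111100 | 1 | 0
  56 | 011001111000 | 0 | 0
  57 | 110011110000 | 1 | 0
  58 | 100111100000 | 1 | 1
  59 | 001111000001 | 0 | 1
  60 | 011110000011 | 0 | 0
  61 | 111100000110 | 1 | 0
  62 | 111000001100 | 1 | 0
  63 | 110000011000 | 1 | 0
  64 | 100000110000 | 1 | 0
  65 | 000001100000 | 0 | 1
  66 | 000011000001 | 0 | 1
  67 | 000110000011 | 0 | 1
  68 | 001100000111 | 0 | 0
  69 | 011000001110 | 0 | 1
  70 | 110000011101 | 1 | 0
  71 | 100000111010 | 1 | 0
  72 | 000001110100 | 0 | 1
  73 | 000011101001 | 0 | 0
  74 | 000111010010 | 0 | 1
  75 | 001110100101 | 0 | 0
  76 | 011101001010 | 0 | 1
  77 | 111010010101 | 1 | 1
  78 | 110100101011 | 1 | 1
  79 | 101001010111 | 1 | 1
  80 | 010010101111 | 0 | 1
  81 | 100101011111 | 1 | 1
  82 | 001010111111 | 0 | 0
  83 | 010101111110 | 0 | 0
  84 | 101011111100 | 1 | 1
  85 | 010111111001 | 0 | 1

01101110100011111000100010100011101100110011001010101101011001111000001100000111010010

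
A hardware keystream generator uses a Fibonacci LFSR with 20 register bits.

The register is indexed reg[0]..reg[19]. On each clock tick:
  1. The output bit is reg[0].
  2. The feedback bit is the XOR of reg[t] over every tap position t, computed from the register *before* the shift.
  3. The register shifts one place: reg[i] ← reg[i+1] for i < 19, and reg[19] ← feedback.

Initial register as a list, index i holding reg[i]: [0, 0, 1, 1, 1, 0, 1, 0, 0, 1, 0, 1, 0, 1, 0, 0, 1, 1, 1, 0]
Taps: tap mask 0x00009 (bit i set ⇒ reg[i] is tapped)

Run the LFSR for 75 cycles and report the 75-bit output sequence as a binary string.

step | reg (before) | out | fb
   0 | 00111010010101001110 | 0 | 1
   1 | 01110100101010011101 | 0 | 1
   2 | 11101001010100111011 | 1 | 1
   3 | 11010010101001110111 | 1 | 0
   4 | 10100101010011101110 | 1 | 1
   5 | 01001010100111011101 | 0 | 0
   6 | 10010101001110111010 | 1 | 0
   7 | 00101010011101110100 | 0 | 0
   8 | 01010100111011101000 | 0 | 1
   9 | 10101001110111010001 | 1 | 1
  10 | 01010011101110100011 | 0 | 1
  11 | 10100111011101000111 | 1 | 1
  12 | 01001110111010001111 | 0 | 0
  13 | 10011101110100011110 | 1 | 0
  14 | 00111011101000111100 | 0 | 1
  15 | 01110111010001111001 | 0 | 1
  16 | 11101110100011110011 | 1 | 1
  17 | 11011101000111100111 | 1 | 0
  18 | 10111010001111001110 | 1 | 0
  19 | 01110100011110011100 | 0 | 1
  20 | 11101000111100111001 | 1 | 1
  21 | 11010001111001110011 | 1 | 0
  22 | 10100011110011100110 | 1 | 1
  23 | 01000111100111001101 | 0 | 0
  24 | 10001111001110011010 | 1 | 1
  25 | 00011110011100110101 | 0 | 1
  26 | 00111100111001101011 | 0 | 1
  27 | 01111001110011010111 | 0 | 1
  28 | 11110011100110101111 | 1 | 0
  29 | 11100111001101011110 | 1 | 1
  30 | 11001110011010111101 | 1 | 1
  31 | 10011100110101111011 | 1 | 0
  32 | 00111001101011110110 | 0 | 1
  33 | 01110011010111101101 | 0 | 1
  34 | 11100110101111011011 | 1 | 1
  35 | 11001101011110110111 | 1 | 1
  36 | 10011010111101101111 | 1 | 0
  37 | 00110101111011011110 | 0 | 1
  38 | 01101011110110111101 | 0 | 0
  39 | 11010111101101111010 | 1 | 0
  40 | 10101111011011110100 | 1 | 1
  41 | 01011110110111101001 | 0 | 1
  42 | 10111101101111010011 | 1 | 0
  43 | 01111011011110100110 | 0 | 1
  44 | 11110110111101001101 | 1 | 0
  45 | 11101101111010011010 | 1 | 1
  46 | 11011011110100110101 | 1 | 0
  47 | 10110111101001101010 | 1 | 0
  48 | 01101111010011010100 | 0 | 0
  49 | 11011110100110101000 | 1 | 0
  50 | 10111101001101010000 | 1 | 0
  51 | 01111010011010100000 | 0 | 1
  52 | 11110100110101000001 | 1 | 0
  53 | 11101001101010000010 | 1 | 1
  54 | 11010011010100000101 | 1 | 0
  55 | 10100110101000001010 | 1 | 1
  56 | 01001101010000010101 | 0 | 0
  57 | 10011010100000101010 | 1 | 0
  58 | 00110101000001010100 | 0 | 1
  59 | 01101010000010101001 | 0 | 0
  60 | 11010100000101010010 | 1 | 0
  61 | 10101000001010100100 | 1 | 1
  62 | 01010000010101001001 | 0 | 1
  63 | 10100000101010010011 | 1 | 1
  64 | 01000001010100100111 | 0 | 0
  65 | 10000010101001001110 | 1 | 1
  66 | 00000101010010011101 | 0 | 0
  67 | 00001010100100111010 | 0 | 0
  68 | 00010101001001110100 | 0 | 1
  69 | 00101010010011101001 | 0 | 0
  70 | 01010100100111010010 | 0 | 1
  71 | 10101001001110100101 | 1 | 1
  72 | 01010010011101001011 | 0 | 1
  73 | 10100100111010010111 | 1 | 1
  74 | 01001001110100101111 | 0 | 0

001110100101010011101110100011110011100110101111011011110100110101000001010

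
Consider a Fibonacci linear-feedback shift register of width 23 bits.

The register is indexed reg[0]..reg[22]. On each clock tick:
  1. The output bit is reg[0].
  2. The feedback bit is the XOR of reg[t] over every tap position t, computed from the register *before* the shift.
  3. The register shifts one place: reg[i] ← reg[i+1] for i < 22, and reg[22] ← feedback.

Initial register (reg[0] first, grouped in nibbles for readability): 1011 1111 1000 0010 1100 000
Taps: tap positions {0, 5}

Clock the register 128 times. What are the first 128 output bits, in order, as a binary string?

10111111100000101100000010011111101101011010011011010010000000101111100100100100101110111011101101100111100110011010111100101001

tick  register→output (feedback)
  0  10111111100000101100000→1 (0)
  1  01111111000001011000000→0 (1)
  2  11111110000010110000001→1 (0)
  3  11111100000101100000010→1 (0)
  4  11111000001011000000100→1 (1)
  5  11110000010110000001001→1 (1)
  6  11100000101100000010011→1 (1)
  7  11000001011000000100111→1 (1)
  8  10000010110000001001111→1 (1)
  9  00000101100000010011111→0 (1)
 10  00001011000000100111111→0 (0)
 11  00010110000001001111110→0 (1)
 12  00101100000010011111101→0 (1)
 13  01011000000100111111011→0 (0)
 14  10110000001001111110110→1 (1)
 15  01100000010011111101101→0 (0)
 16  11000000100111111011010→1 (1)
 17  10000001001111110110101→1 (1)
 18  00000010011111101101011→0 (0)
 19  00000100111111011010110→0 (1)
 20  00001001111110110101101→0 (0)
 21  00010011111101101011010→0 (0)
 22  00100111111011010110100→0 (1)
 23  01001111110110101101001→0 (1)
 24  10011111101101011010011→1 (0)
 25  00111111011010110100110→0 (1)
 26  01111110110101101001101→0 (1)
 27  11111101101011010011011→1 (0)
 28  11111011010110100110110→1 (1)
 29  11110110101101001101101→1 (0)
 30  11101101011010011011010→1 (0)
 31  11011010110100110110100→1 (1)
 32  10110101101001101101001→1 (0)
 33  01101011010011011010010→0 (0)
 34  11010110100110110100100→1 (0)
 35  10101101001101101001000→1 (0)
 36  01011010011011010010000→0 (0)
 37  10110100110110100100000→1 (0)
 38  01101001101101001000000→0 (0)
 39  11010011011010010000000→1 (1)
 40  10100110110100100000001→1 (0)
 41  01001101101001000000010→0 (1)
 42  10011011010010000000101→1 (1)
 43  00110110100100000001011→0 (1)
 44  01101101001000000010111→0 (1)
 45  11011010010000000101111→1 (1)
 46  10110100100000001011111→1 (0)
 47  01101001000000010111110→0 (0)
 48  11010010000000101111100→1 (1)
 49  10100100000001011111001→1 (0)
 50  01001000000010111110010→0 (0)
 51  10010000000101111100100→1 (1)
 52  00100000001011111001001→0 (0)
 53  01000000010111110010010→0 (0)
 54  10000000101111100100100→1 (1)
 55  00000001011111001001001→0 (0)
 56  00000010111110010010010→0 (0)
 57  00000101111100100100100→0 (1)
 58  00001011111001001001001→0 (0)
 59  00010111110010010010010→0 (1)
 60  00101111100100100100101→0 (1)
 61  01011111001001001001011→0 (1)
 62  10111110010010010010111→1 (0)
 63  01111100100100100101110→0 (1)
 64  11111001001001001011101→1 (1)
 65  11110010010010010111011→1 (1)
 66  11100100100100101110111→1 (0)
 67  11001001001001011101110→1 (1)
 68  10010010010010111011101→1 (1)
 69  00100100100101110111011→0 (1)
 70  01001001001011101110111→0 (0)
 71  10010010010111011101110→1 (1)
 72  00100100101110111011101→0 (1)
 73  01001001011101110111011→0 (0)
 74  10010010111011101110110→1 (1)
 75  00100101110111011101101→0 (1)
 76  01001011101110111011011→0 (0)
 77  10010111011101110110110→1 (0)
 78  00101110111011101101100→0 (1)
 79  01011101110111011011001→0 (1)
 80  10111011101110110110011→1 (1)
 81  01110111011101101100111→0 (1)
 82  11101110111011011001111→1 (0)
 83  11011101110110110011110→1 (0)
 84  10111011101101100111100→1 (1)
 85  01110111011011001111001→0 (1)
 86  11101110110110011110011→1 (0)
 87  11011101101100111100110→1 (0)
 88  10111011011001111001100→1 (1)
 89  01110110110011110011001→0 (1)
 90  11101101100111100110011→1 (0)
 91  11011011001111001100110→1 (1)
 92  10110110011110011001101→1 (0)
 93  01101100111100110011010→0 (1)
 94  11011001111001100110101→1 (1)
 95  10110011110011001101011→1 (1)
 96  01100111100110011010111→0 (1)
 97  11001111001100110101111→1 (0)
 98  10011110011001101011110→1 (0)
 99  00111100110011010111100→0 (1)
100  01111001100110101111001→0 (0)
101  11110011001101011110010→1 (1)
102  11100110011010111100101→1 (0)
103  11001100110101111001010→1 (0)
104  10011001101011110010100→1 (1)
105  00110011010111100101001→0 (0)
106  01100110101111001010010→0 (1)
107  11001101011110010100101→1 (0)
108  10011010111100101001010→1 (1)
109  00110101111001010010101→0 (1)
110  01101011110010100101011→0 (0)
111  11010111100101001010110→1 (0)
112  10101111001010010101100→1 (0)
113  01011110010100101011000→0 (1)
114  10111100101001010110001→1 (0)
115  01111001010010101100010→0 (0)
116  11110010100101011000100→1 (1)
117  11100101001010110001001→1 (0)
118  11001010010101100010010→1 (1)
119  10010100101011000100101→1 (0)
120  00101001010110001001010→0 (0)
121  01010010101100010010100→0 (0)
122  10100101011000100101000→1 (0)
123  01001010110001001010000→0 (0)
124  10010101100010010100000→1 (0)
125  00101011000100101000000→0 (0)
126  01010110001001010000000→0 (1)
127  10101100010010100000001→1 (0)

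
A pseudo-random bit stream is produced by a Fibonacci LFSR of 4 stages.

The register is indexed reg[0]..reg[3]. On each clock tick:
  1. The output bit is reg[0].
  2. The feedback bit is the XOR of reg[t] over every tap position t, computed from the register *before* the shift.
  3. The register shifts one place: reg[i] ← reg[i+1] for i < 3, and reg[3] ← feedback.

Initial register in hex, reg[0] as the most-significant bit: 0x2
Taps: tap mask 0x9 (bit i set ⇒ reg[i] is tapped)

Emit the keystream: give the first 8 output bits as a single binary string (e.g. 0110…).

00100011

k : reg_k → out_k, fb_k
0: 0010 → 0, fb=0
1: 0100 → 0, fb=0
2: 1000 → 1, fb=1
3: 0001 → 0, fb=1
4: 0011 → 0, fb=1
5: 0111 → 0, fb=1
6: 1111 → 1, fb=0
7: 1110 → 1, fb=1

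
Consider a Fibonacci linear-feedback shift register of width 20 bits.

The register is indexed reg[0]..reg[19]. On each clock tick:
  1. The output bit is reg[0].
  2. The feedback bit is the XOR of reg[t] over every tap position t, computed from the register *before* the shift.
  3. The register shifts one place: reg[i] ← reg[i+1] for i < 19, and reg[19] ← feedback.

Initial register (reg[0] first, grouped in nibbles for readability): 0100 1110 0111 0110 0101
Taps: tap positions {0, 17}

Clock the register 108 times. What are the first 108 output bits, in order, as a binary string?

k : reg_k → out_k, fb_k
0: 01001110011101100101 → 0, fb=1
1: 10011100111011001011 → 1, fb=1
2: 00111001110110010111 → 0, fb=1
3: 01110011101100101111 → 0, fb=1
4: 11100111011001011111 → 1, fb=0
5: 11001110110010111110 → 1, fb=0
6: 10011101100101111100 → 1, fb=0
7: 00111011001011111000 → 0, fb=0
8: 01110110010111110000 → 0, fb=0
9: 11101100101111100000 → 1, fb=1
10: 11011001011111000001 → 1, fb=1
11: 10110010111110000011 → 1, fb=1
12: 01100101111100000111 → 0, fb=1
13: 11001011111000001111 → 1, fb=0
14: 10010111110000011110 → 1, fb=0
15: 00101111100000111100 → 0, fb=1
16: 01011111000001111001 → 0, fb=0
17: 10111110000011110010 → 1, fb=1
18: 01111100000111100101 → 0, fb=1
19: 11111000001111001011 → 1, fb=1
20: 11110000011110010111 → 1, fb=0
21: 11100000111100101110 → 1, fb=0
22: 11000001111001011100 → 1, fb=0
23: 10000011110010111000 → 1, fb=1
24: 00000111100101110001 → 0, fb=0
25: 00001111001011100010 → 0, fb=0
26: 00011110010111000100 → 0, fb=1
27: 00111100101110001001 → 0, fb=0
28: 01111001011100010010 → 0, fb=0
29: 11110010111000100100 → 1, fb=0
30: 11100101110001001000 → 1, fb=1
31: 11001011100010010001 → 1, fb=1
32: 10010111000100100011 → 1, fb=1
33: 00101110001001000111 → 0, fb=1
34: 01011100010010001111 → 0, fb=1
35: 10111000100100011111 → 1, fb=0
36: 01110001001000111110 → 0, fb=1
37: 11100010010001111101 → 1, fb=0
38: 11000100100011111010 → 1, fb=1
39: 10001001000111110101 → 1, fb=0
40: 00010010001111101010 → 0, fb=0
41: 00100100011111010100 → 0, fb=1
42: 01001000111110101001 → 0, fb=0
43: 10010001111101010010 → 1, fb=1
44: 00100011111010100101 → 0, fb=1
45: 01000111110101001011 → 0, fb=0
46: 10001111101010010110 → 1, fb=0
47: 00011111010100101100 → 0, fb=1
48: 00111110101001011001 → 0, fb=0
49: 01111101010010110010 → 0, fb=0
50: 11111010100101100100 → 1, fb=0
51: 11110101001011001000 → 1, fb=1
52: 11101010010110010001 → 1, fb=1
53: 11010100101100100011 → 1, fb=1
54: 10101001011001000111 → 1, fb=0
55: 01010010110010001110 → 0, fb=1
56: 10100101100100011101 → 1, fb=0
57: 01001011001000111010 → 0, fb=0
58: 10010110010001110100 → 1, fb=0
59: 00101100100011101000 → 0, fb=0
60: 01011001000111010000 → 0, fb=0
61: 10110010001110100000 → 1, fb=1
62: 01100100011101000001 → 0, fb=0
63: 11001000111010000010 → 1, fb=1
64: 10010001110100000101 → 1, fb=0
65: 00100011101000001010 → 0, fb=0
66: 01000111010000010100 → 0, fb=1
67: 10001110100000101001 → 1, fb=1
68: 00011101000001010011 → 0, fb=0
69: 00111010000010100110 → 0, fb=1
70: 01110100000101001101 → 0, fb=1
71: 11101000001010011011 → 1, fb=1
72: 11010000010100110111 → 1, fb=0
73: 10100000101001101110 → 1, fb=0
74: 01000001010011011100 → 0, fb=1
75: 10000010100110111001 → 1, fb=1
76: 00000101001101110011 → 0, fb=0
77: 00001010011011100110 → 0, fb=1
78: 00010100110111001101 → 0, fb=1
79: 00101001101110011011 → 0, fb=0
80: 01010011011100110110 → 0, fb=1
81: 10100110111001101101 → 1, fb=0
82: 01001101110011011010 → 0, fb=0
83: 10011011100110110100 → 1, fb=0
84: 00110111001101101000 → 0, fb=0
85: 01101110011011010000 → 0, fb=0
86: 11011100110110100000 → 1, fb=1
87: 10111001101101000001 → 1, fb=1
88: 01110011011010000011 → 0, fb=0
89: 11100110110100000110 → 1, fb=0
90: 11001101101000001100 → 1, fb=0
91: 10011011010000011000 → 1, fb=1
92: 00110110100000110001 → 0, fb=0
93: 01101101000001100010 → 0, fb=0
94: 11011010000011000100 → 1, fb=0
95: 10110100000110001000 → 1, fb=1
96: 01101000001100010001 → 0, fb=0
97: 11010000011000100010 → 1, fb=1
98: 10100000110001000101 → 1, fb=0
99: 01000001100010001010 → 0, fb=0
100: 10000011000100010100 → 1, fb=0
101: 00000110001000101000 → 0, fb=0
102: 00001100010001010000 → 0, fb=0
103: 00011000100010100000 → 0, fb=0
104: 00110001000101000000 → 0, fb=0
105: 01100010001010000000 → 0, fb=0
106: 11000100010100000000 → 1, fb=1
107: 10001000101000000001 → 1, fb=1

010011100111011001011111000001111001011100010010001111101010010110010001110100000101001101110011011010000011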